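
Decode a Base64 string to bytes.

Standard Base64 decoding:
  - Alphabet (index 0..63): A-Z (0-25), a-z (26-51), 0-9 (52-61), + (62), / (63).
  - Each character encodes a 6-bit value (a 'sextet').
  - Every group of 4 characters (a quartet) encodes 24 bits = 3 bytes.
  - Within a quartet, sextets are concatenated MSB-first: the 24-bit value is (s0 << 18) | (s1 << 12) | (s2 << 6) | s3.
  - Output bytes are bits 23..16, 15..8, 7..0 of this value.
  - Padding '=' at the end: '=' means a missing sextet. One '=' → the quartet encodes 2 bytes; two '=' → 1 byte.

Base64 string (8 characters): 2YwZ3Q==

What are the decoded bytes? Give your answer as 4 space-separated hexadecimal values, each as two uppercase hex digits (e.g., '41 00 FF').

After char 0 ('2'=54): chars_in_quartet=1 acc=0x36 bytes_emitted=0
After char 1 ('Y'=24): chars_in_quartet=2 acc=0xD98 bytes_emitted=0
After char 2 ('w'=48): chars_in_quartet=3 acc=0x36630 bytes_emitted=0
After char 3 ('Z'=25): chars_in_quartet=4 acc=0xD98C19 -> emit D9 8C 19, reset; bytes_emitted=3
After char 4 ('3'=55): chars_in_quartet=1 acc=0x37 bytes_emitted=3
After char 5 ('Q'=16): chars_in_quartet=2 acc=0xDD0 bytes_emitted=3
Padding '==': partial quartet acc=0xDD0 -> emit DD; bytes_emitted=4

Answer: D9 8C 19 DD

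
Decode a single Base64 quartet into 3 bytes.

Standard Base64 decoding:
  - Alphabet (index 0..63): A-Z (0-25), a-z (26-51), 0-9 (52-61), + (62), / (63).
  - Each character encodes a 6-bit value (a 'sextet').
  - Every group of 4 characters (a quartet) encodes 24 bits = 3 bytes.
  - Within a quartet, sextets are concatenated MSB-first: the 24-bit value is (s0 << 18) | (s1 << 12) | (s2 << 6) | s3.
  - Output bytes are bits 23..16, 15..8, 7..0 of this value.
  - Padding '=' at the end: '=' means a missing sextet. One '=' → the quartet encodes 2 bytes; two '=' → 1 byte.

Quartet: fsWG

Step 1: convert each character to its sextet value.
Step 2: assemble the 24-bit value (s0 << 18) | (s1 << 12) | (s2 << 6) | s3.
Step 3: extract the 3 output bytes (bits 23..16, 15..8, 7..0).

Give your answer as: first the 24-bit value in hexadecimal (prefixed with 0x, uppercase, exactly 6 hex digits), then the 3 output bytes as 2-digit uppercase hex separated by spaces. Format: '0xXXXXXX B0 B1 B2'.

Sextets: f=31, s=44, W=22, G=6
24-bit: (31<<18) | (44<<12) | (22<<6) | 6
      = 0x7C0000 | 0x02C000 | 0x000580 | 0x000006
      = 0x7EC586
Bytes: (v>>16)&0xFF=7E, (v>>8)&0xFF=C5, v&0xFF=86

Answer: 0x7EC586 7E C5 86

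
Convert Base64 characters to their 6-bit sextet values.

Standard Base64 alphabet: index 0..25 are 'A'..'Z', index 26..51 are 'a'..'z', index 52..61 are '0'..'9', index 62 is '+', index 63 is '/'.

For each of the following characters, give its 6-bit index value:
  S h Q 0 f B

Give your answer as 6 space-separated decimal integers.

Answer: 18 33 16 52 31 1

Derivation:
'S': A..Z range, ord('S') − ord('A') = 18
'h': a..z range, 26 + ord('h') − ord('a') = 33
'Q': A..Z range, ord('Q') − ord('A') = 16
'0': 0..9 range, 52 + ord('0') − ord('0') = 52
'f': a..z range, 26 + ord('f') − ord('a') = 31
'B': A..Z range, ord('B') − ord('A') = 1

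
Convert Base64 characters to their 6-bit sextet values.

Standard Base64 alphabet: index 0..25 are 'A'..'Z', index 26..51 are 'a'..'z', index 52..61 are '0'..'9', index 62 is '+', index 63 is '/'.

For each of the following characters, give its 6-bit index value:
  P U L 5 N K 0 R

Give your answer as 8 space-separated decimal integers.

Answer: 15 20 11 57 13 10 52 17

Derivation:
'P': A..Z range, ord('P') − ord('A') = 15
'U': A..Z range, ord('U') − ord('A') = 20
'L': A..Z range, ord('L') − ord('A') = 11
'5': 0..9 range, 52 + ord('5') − ord('0') = 57
'N': A..Z range, ord('N') − ord('A') = 13
'K': A..Z range, ord('K') − ord('A') = 10
'0': 0..9 range, 52 + ord('0') − ord('0') = 52
'R': A..Z range, ord('R') − ord('A') = 17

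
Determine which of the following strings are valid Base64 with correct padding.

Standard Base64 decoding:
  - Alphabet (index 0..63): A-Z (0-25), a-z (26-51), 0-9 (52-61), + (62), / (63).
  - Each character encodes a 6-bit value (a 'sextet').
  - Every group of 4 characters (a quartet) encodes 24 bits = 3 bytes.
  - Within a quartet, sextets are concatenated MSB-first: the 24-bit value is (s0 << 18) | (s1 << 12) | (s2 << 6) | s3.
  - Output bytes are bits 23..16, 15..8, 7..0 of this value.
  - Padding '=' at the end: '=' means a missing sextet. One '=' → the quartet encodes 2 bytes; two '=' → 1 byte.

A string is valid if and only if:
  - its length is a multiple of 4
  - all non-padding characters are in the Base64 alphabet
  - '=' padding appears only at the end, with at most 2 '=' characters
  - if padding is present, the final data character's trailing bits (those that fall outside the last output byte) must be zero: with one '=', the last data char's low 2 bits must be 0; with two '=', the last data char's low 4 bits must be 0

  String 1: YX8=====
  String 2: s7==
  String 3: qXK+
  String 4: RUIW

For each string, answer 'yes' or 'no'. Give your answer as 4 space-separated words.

Answer: no no yes yes

Derivation:
String 1: 'YX8=====' → invalid (5 pad chars (max 2))
String 2: 's7==' → invalid (bad trailing bits)
String 3: 'qXK+' → valid
String 4: 'RUIW' → valid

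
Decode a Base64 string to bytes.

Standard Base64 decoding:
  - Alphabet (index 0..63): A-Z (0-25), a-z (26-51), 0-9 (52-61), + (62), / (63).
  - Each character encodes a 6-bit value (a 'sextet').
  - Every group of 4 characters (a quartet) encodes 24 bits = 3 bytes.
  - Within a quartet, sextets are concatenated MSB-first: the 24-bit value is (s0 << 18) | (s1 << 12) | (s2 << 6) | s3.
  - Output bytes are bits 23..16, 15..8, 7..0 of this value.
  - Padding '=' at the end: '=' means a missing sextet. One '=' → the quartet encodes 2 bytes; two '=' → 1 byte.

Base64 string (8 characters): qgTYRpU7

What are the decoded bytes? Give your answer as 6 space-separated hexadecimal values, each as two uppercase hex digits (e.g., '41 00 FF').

After char 0 ('q'=42): chars_in_quartet=1 acc=0x2A bytes_emitted=0
After char 1 ('g'=32): chars_in_quartet=2 acc=0xAA0 bytes_emitted=0
After char 2 ('T'=19): chars_in_quartet=3 acc=0x2A813 bytes_emitted=0
After char 3 ('Y'=24): chars_in_quartet=4 acc=0xAA04D8 -> emit AA 04 D8, reset; bytes_emitted=3
After char 4 ('R'=17): chars_in_quartet=1 acc=0x11 bytes_emitted=3
After char 5 ('p'=41): chars_in_quartet=2 acc=0x469 bytes_emitted=3
After char 6 ('U'=20): chars_in_quartet=3 acc=0x11A54 bytes_emitted=3
After char 7 ('7'=59): chars_in_quartet=4 acc=0x46953B -> emit 46 95 3B, reset; bytes_emitted=6

Answer: AA 04 D8 46 95 3B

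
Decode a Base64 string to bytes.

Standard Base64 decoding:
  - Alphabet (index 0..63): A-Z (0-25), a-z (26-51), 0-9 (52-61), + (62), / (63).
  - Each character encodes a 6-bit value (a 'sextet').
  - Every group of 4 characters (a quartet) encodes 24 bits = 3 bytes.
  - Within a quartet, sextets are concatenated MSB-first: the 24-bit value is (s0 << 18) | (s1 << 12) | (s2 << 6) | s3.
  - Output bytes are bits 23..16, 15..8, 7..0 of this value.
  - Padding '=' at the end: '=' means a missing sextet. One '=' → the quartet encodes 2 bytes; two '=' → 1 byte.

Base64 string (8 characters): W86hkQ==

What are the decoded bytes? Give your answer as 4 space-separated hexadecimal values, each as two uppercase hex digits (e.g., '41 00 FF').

After char 0 ('W'=22): chars_in_quartet=1 acc=0x16 bytes_emitted=0
After char 1 ('8'=60): chars_in_quartet=2 acc=0x5BC bytes_emitted=0
After char 2 ('6'=58): chars_in_quartet=3 acc=0x16F3A bytes_emitted=0
After char 3 ('h'=33): chars_in_quartet=4 acc=0x5BCEA1 -> emit 5B CE A1, reset; bytes_emitted=3
After char 4 ('k'=36): chars_in_quartet=1 acc=0x24 bytes_emitted=3
After char 5 ('Q'=16): chars_in_quartet=2 acc=0x910 bytes_emitted=3
Padding '==': partial quartet acc=0x910 -> emit 91; bytes_emitted=4

Answer: 5B CE A1 91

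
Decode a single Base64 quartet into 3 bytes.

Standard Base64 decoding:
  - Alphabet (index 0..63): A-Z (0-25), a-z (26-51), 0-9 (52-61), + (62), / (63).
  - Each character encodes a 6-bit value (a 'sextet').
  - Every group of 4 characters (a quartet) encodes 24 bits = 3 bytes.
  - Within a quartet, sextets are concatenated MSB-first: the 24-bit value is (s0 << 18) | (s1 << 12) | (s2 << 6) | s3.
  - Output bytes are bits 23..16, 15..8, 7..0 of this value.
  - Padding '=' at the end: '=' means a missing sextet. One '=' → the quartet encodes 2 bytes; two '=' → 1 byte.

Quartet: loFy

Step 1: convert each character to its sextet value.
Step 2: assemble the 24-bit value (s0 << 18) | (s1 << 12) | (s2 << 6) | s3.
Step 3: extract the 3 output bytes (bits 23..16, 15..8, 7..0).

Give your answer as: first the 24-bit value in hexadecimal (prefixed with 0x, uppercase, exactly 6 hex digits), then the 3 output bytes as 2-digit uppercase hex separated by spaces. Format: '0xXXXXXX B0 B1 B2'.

Answer: 0x968172 96 81 72

Derivation:
Sextets: l=37, o=40, F=5, y=50
24-bit: (37<<18) | (40<<12) | (5<<6) | 50
      = 0x940000 | 0x028000 | 0x000140 | 0x000032
      = 0x968172
Bytes: (v>>16)&0xFF=96, (v>>8)&0xFF=81, v&0xFF=72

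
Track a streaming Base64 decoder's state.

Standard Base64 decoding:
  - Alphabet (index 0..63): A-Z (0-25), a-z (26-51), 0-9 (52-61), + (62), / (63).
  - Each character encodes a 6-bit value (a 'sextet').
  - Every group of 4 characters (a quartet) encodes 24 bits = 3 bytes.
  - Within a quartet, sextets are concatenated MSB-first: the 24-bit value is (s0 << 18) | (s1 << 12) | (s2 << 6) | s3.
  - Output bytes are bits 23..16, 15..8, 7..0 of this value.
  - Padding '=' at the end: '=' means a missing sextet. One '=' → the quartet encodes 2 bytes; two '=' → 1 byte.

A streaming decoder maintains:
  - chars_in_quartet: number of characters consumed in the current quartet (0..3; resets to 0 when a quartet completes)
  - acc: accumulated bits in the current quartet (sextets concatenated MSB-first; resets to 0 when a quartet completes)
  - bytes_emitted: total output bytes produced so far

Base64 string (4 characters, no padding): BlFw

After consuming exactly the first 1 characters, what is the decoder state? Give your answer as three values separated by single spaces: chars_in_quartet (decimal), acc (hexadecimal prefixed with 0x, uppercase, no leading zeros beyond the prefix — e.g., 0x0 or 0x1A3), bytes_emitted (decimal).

After char 0 ('B'=1): chars_in_quartet=1 acc=0x1 bytes_emitted=0

Answer: 1 0x1 0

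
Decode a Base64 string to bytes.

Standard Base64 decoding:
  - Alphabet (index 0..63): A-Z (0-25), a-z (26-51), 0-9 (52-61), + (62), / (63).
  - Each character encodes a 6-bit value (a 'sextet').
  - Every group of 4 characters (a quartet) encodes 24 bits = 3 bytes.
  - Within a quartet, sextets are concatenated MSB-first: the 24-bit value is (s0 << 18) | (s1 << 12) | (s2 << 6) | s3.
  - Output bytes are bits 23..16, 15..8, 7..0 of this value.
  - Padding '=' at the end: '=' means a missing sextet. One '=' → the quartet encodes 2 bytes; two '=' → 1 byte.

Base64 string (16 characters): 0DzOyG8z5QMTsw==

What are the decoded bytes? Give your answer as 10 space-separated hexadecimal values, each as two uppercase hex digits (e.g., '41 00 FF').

Answer: D0 3C CE C8 6F 33 E5 03 13 B3

Derivation:
After char 0 ('0'=52): chars_in_quartet=1 acc=0x34 bytes_emitted=0
After char 1 ('D'=3): chars_in_quartet=2 acc=0xD03 bytes_emitted=0
After char 2 ('z'=51): chars_in_quartet=3 acc=0x340F3 bytes_emitted=0
After char 3 ('O'=14): chars_in_quartet=4 acc=0xD03CCE -> emit D0 3C CE, reset; bytes_emitted=3
After char 4 ('y'=50): chars_in_quartet=1 acc=0x32 bytes_emitted=3
After char 5 ('G'=6): chars_in_quartet=2 acc=0xC86 bytes_emitted=3
After char 6 ('8'=60): chars_in_quartet=3 acc=0x321BC bytes_emitted=3
After char 7 ('z'=51): chars_in_quartet=4 acc=0xC86F33 -> emit C8 6F 33, reset; bytes_emitted=6
After char 8 ('5'=57): chars_in_quartet=1 acc=0x39 bytes_emitted=6
After char 9 ('Q'=16): chars_in_quartet=2 acc=0xE50 bytes_emitted=6
After char 10 ('M'=12): chars_in_quartet=3 acc=0x3940C bytes_emitted=6
After char 11 ('T'=19): chars_in_quartet=4 acc=0xE50313 -> emit E5 03 13, reset; bytes_emitted=9
After char 12 ('s'=44): chars_in_quartet=1 acc=0x2C bytes_emitted=9
After char 13 ('w'=48): chars_in_quartet=2 acc=0xB30 bytes_emitted=9
Padding '==': partial quartet acc=0xB30 -> emit B3; bytes_emitted=10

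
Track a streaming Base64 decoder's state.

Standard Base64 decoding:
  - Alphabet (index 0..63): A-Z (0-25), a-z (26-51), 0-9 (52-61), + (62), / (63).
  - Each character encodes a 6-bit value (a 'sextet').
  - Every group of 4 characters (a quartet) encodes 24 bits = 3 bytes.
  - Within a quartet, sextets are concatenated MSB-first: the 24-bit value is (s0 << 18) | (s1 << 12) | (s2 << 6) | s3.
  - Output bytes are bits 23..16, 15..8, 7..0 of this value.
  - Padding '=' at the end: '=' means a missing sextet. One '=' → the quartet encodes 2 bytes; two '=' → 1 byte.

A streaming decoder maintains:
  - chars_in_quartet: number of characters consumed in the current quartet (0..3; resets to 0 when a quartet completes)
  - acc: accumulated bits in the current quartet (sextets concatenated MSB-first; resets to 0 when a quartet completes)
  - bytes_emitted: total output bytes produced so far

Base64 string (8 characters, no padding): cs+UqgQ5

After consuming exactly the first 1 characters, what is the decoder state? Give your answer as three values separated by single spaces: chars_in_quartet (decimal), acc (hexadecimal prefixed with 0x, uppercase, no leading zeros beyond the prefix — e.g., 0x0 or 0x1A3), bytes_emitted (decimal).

After char 0 ('c'=28): chars_in_quartet=1 acc=0x1C bytes_emitted=0

Answer: 1 0x1C 0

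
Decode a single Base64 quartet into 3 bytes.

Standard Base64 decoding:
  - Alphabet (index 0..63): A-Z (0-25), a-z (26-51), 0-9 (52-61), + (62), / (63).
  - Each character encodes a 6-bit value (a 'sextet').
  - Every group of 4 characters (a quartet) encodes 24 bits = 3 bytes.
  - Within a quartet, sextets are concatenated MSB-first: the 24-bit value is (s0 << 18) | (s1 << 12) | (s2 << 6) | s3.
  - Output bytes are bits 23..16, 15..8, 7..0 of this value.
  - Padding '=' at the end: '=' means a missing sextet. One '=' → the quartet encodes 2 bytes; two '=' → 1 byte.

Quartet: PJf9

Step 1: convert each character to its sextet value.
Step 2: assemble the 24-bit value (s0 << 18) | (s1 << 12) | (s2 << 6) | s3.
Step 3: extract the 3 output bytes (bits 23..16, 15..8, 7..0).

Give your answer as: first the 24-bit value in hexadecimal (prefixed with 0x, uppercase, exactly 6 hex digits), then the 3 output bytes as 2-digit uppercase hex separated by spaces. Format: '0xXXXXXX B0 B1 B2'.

Answer: 0x3C97FD 3C 97 FD

Derivation:
Sextets: P=15, J=9, f=31, 9=61
24-bit: (15<<18) | (9<<12) | (31<<6) | 61
      = 0x3C0000 | 0x009000 | 0x0007C0 | 0x00003D
      = 0x3C97FD
Bytes: (v>>16)&0xFF=3C, (v>>8)&0xFF=97, v&0xFF=FD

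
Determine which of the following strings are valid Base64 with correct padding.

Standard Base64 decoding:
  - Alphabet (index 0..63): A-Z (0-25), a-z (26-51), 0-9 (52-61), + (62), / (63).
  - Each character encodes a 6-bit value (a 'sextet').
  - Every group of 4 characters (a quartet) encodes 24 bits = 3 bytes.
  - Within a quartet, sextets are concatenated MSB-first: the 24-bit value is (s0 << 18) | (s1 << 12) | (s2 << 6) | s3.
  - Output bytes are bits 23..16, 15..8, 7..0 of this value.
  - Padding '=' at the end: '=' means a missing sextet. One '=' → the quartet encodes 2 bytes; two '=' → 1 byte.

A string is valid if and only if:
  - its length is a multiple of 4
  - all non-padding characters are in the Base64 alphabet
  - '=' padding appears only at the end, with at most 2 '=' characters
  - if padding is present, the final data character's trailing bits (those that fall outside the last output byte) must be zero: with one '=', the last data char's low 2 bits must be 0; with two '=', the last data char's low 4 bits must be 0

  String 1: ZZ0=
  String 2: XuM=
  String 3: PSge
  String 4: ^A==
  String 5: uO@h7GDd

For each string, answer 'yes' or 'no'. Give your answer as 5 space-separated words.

String 1: 'ZZ0=' → valid
String 2: 'XuM=' → valid
String 3: 'PSge' → valid
String 4: '^A==' → invalid (bad char(s): ['^'])
String 5: 'uO@h7GDd' → invalid (bad char(s): ['@'])

Answer: yes yes yes no no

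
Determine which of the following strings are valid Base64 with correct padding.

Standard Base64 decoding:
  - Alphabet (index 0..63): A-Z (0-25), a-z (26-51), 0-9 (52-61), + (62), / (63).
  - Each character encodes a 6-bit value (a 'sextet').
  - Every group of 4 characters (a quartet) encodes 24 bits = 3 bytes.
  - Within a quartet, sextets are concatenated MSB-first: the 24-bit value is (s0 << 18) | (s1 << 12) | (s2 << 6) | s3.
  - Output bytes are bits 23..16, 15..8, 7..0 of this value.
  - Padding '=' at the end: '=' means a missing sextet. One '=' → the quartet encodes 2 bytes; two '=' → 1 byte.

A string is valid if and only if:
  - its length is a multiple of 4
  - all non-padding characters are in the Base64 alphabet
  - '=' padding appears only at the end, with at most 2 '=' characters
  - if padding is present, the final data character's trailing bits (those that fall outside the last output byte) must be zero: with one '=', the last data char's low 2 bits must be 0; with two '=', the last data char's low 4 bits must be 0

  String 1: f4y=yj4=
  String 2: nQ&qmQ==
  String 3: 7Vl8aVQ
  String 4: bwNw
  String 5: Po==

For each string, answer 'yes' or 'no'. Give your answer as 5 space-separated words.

String 1: 'f4y=yj4=' → invalid (bad char(s): ['=']; '=' in middle)
String 2: 'nQ&qmQ==' → invalid (bad char(s): ['&'])
String 3: '7Vl8aVQ' → invalid (len=7 not mult of 4)
String 4: 'bwNw' → valid
String 5: 'Po==' → invalid (bad trailing bits)

Answer: no no no yes no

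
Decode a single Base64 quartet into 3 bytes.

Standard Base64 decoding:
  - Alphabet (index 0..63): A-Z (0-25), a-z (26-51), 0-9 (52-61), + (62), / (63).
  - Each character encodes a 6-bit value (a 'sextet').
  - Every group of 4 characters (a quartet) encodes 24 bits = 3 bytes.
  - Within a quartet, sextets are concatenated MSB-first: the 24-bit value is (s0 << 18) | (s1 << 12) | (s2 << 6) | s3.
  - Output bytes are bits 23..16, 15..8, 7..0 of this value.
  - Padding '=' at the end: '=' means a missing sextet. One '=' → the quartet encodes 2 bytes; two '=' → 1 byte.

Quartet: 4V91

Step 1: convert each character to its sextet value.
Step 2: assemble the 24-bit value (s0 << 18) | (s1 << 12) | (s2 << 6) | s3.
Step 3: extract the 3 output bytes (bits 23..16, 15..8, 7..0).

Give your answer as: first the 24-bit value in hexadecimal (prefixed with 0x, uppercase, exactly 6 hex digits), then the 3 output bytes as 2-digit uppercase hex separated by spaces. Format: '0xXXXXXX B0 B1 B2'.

Answer: 0xE15F75 E1 5F 75

Derivation:
Sextets: 4=56, V=21, 9=61, 1=53
24-bit: (56<<18) | (21<<12) | (61<<6) | 53
      = 0xE00000 | 0x015000 | 0x000F40 | 0x000035
      = 0xE15F75
Bytes: (v>>16)&0xFF=E1, (v>>8)&0xFF=5F, v&0xFF=75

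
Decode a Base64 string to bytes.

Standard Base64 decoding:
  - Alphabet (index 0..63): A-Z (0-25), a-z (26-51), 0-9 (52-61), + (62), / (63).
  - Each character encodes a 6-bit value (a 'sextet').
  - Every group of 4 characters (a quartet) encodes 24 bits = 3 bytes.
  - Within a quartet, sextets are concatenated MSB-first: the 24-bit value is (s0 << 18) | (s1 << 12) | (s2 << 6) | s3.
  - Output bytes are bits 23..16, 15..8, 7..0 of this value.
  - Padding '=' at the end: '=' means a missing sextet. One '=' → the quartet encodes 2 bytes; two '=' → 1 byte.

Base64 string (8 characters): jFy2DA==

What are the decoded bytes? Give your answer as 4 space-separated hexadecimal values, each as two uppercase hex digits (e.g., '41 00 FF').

After char 0 ('j'=35): chars_in_quartet=1 acc=0x23 bytes_emitted=0
After char 1 ('F'=5): chars_in_quartet=2 acc=0x8C5 bytes_emitted=0
After char 2 ('y'=50): chars_in_quartet=3 acc=0x23172 bytes_emitted=0
After char 3 ('2'=54): chars_in_quartet=4 acc=0x8C5CB6 -> emit 8C 5C B6, reset; bytes_emitted=3
After char 4 ('D'=3): chars_in_quartet=1 acc=0x3 bytes_emitted=3
After char 5 ('A'=0): chars_in_quartet=2 acc=0xC0 bytes_emitted=3
Padding '==': partial quartet acc=0xC0 -> emit 0C; bytes_emitted=4

Answer: 8C 5C B6 0C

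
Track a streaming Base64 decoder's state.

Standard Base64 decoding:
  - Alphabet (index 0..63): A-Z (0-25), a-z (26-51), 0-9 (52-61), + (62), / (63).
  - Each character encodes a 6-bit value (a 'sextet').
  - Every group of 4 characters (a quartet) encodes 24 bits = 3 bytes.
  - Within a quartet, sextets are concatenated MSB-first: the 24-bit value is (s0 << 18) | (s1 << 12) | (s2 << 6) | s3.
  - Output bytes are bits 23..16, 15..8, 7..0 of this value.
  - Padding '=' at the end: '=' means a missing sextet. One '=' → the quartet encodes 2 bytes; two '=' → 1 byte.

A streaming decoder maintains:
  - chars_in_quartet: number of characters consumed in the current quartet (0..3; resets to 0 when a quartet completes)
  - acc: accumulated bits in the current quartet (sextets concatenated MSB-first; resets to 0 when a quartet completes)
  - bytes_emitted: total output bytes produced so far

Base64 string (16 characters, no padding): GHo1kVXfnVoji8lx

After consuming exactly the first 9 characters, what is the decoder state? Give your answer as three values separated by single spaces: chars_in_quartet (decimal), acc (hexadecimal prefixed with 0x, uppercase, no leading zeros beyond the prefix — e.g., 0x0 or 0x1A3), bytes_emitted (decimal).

After char 0 ('G'=6): chars_in_quartet=1 acc=0x6 bytes_emitted=0
After char 1 ('H'=7): chars_in_quartet=2 acc=0x187 bytes_emitted=0
After char 2 ('o'=40): chars_in_quartet=3 acc=0x61E8 bytes_emitted=0
After char 3 ('1'=53): chars_in_quartet=4 acc=0x187A35 -> emit 18 7A 35, reset; bytes_emitted=3
After char 4 ('k'=36): chars_in_quartet=1 acc=0x24 bytes_emitted=3
After char 5 ('V'=21): chars_in_quartet=2 acc=0x915 bytes_emitted=3
After char 6 ('X'=23): chars_in_quartet=3 acc=0x24557 bytes_emitted=3
After char 7 ('f'=31): chars_in_quartet=4 acc=0x9155DF -> emit 91 55 DF, reset; bytes_emitted=6
After char 8 ('n'=39): chars_in_quartet=1 acc=0x27 bytes_emitted=6

Answer: 1 0x27 6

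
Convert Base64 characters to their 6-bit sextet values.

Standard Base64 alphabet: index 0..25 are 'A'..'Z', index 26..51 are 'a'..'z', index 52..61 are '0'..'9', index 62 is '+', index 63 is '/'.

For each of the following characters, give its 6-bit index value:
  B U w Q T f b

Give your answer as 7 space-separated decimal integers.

'B': A..Z range, ord('B') − ord('A') = 1
'U': A..Z range, ord('U') − ord('A') = 20
'w': a..z range, 26 + ord('w') − ord('a') = 48
'Q': A..Z range, ord('Q') − ord('A') = 16
'T': A..Z range, ord('T') − ord('A') = 19
'f': a..z range, 26 + ord('f') − ord('a') = 31
'b': a..z range, 26 + ord('b') − ord('a') = 27

Answer: 1 20 48 16 19 31 27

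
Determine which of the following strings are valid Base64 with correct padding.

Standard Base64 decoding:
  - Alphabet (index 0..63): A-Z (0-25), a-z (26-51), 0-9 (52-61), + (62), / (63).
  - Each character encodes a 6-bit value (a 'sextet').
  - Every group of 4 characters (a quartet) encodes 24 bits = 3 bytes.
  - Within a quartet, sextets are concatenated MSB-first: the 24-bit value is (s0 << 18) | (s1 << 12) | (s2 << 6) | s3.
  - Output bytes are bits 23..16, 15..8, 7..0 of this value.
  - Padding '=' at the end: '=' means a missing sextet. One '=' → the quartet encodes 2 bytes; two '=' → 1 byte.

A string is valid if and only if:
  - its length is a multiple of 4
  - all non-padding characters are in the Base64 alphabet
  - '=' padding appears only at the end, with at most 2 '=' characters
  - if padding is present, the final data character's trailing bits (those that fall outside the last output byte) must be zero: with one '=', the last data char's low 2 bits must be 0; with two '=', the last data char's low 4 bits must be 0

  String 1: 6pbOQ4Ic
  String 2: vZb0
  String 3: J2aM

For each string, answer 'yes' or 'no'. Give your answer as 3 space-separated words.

Answer: yes yes yes

Derivation:
String 1: '6pbOQ4Ic' → valid
String 2: 'vZb0' → valid
String 3: 'J2aM' → valid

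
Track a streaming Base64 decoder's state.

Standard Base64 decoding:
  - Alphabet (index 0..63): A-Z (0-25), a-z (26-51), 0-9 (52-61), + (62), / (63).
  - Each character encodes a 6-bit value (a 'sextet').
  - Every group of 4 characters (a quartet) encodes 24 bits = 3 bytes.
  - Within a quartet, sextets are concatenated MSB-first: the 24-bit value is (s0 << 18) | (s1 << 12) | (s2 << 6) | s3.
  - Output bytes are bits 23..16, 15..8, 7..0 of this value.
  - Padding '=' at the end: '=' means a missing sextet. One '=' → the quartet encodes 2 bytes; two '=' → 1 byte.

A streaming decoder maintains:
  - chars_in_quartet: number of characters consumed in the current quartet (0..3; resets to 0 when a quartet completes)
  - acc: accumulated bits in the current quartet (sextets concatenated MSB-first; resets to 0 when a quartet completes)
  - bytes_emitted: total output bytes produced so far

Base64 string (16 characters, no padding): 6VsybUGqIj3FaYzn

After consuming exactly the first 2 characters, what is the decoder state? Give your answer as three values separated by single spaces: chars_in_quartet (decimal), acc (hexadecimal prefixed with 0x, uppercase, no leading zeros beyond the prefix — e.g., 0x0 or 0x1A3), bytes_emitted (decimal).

After char 0 ('6'=58): chars_in_quartet=1 acc=0x3A bytes_emitted=0
After char 1 ('V'=21): chars_in_quartet=2 acc=0xE95 bytes_emitted=0

Answer: 2 0xE95 0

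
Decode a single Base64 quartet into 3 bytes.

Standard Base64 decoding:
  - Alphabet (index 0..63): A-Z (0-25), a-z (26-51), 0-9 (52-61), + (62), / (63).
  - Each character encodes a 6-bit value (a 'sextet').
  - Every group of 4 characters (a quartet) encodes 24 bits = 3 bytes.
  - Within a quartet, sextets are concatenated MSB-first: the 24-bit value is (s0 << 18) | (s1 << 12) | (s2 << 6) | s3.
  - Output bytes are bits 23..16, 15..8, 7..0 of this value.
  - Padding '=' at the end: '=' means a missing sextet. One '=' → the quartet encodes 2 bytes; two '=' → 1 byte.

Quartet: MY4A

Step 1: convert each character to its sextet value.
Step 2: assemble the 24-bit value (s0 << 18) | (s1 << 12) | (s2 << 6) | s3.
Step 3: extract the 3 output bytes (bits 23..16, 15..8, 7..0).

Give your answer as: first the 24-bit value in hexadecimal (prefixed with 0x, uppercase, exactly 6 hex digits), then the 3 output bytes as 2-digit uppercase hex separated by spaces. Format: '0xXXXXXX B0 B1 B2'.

Answer: 0x318E00 31 8E 00

Derivation:
Sextets: M=12, Y=24, 4=56, A=0
24-bit: (12<<18) | (24<<12) | (56<<6) | 0
      = 0x300000 | 0x018000 | 0x000E00 | 0x000000
      = 0x318E00
Bytes: (v>>16)&0xFF=31, (v>>8)&0xFF=8E, v&0xFF=00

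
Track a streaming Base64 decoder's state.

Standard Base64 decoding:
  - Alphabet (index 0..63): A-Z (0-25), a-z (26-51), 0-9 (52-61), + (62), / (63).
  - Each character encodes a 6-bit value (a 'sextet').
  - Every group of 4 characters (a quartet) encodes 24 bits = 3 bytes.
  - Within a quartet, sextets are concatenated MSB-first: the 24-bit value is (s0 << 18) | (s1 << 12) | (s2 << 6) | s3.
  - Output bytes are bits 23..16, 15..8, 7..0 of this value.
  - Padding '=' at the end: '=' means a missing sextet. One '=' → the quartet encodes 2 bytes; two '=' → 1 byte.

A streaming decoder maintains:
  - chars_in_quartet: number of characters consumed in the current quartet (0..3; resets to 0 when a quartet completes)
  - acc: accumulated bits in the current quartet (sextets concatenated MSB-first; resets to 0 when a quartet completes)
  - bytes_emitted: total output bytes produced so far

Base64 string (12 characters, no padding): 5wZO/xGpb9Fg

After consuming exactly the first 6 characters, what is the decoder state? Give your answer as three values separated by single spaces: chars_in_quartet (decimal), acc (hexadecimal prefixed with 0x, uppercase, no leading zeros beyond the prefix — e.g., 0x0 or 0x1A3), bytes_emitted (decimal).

Answer: 2 0xFF1 3

Derivation:
After char 0 ('5'=57): chars_in_quartet=1 acc=0x39 bytes_emitted=0
After char 1 ('w'=48): chars_in_quartet=2 acc=0xE70 bytes_emitted=0
After char 2 ('Z'=25): chars_in_quartet=3 acc=0x39C19 bytes_emitted=0
After char 3 ('O'=14): chars_in_quartet=4 acc=0xE7064E -> emit E7 06 4E, reset; bytes_emitted=3
After char 4 ('/'=63): chars_in_quartet=1 acc=0x3F bytes_emitted=3
After char 5 ('x'=49): chars_in_quartet=2 acc=0xFF1 bytes_emitted=3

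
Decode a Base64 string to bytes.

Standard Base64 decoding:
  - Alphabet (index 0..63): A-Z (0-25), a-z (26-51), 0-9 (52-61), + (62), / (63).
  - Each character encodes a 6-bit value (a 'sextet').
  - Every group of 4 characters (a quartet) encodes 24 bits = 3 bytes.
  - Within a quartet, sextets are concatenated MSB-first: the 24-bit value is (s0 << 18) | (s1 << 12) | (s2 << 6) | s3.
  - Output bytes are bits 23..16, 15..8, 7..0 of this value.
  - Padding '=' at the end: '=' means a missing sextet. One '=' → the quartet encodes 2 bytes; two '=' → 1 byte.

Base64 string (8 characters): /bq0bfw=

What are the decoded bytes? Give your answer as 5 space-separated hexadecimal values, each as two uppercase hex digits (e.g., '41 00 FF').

Answer: FD BA B4 6D FC

Derivation:
After char 0 ('/'=63): chars_in_quartet=1 acc=0x3F bytes_emitted=0
After char 1 ('b'=27): chars_in_quartet=2 acc=0xFDB bytes_emitted=0
After char 2 ('q'=42): chars_in_quartet=3 acc=0x3F6EA bytes_emitted=0
After char 3 ('0'=52): chars_in_quartet=4 acc=0xFDBAB4 -> emit FD BA B4, reset; bytes_emitted=3
After char 4 ('b'=27): chars_in_quartet=1 acc=0x1B bytes_emitted=3
After char 5 ('f'=31): chars_in_quartet=2 acc=0x6DF bytes_emitted=3
After char 6 ('w'=48): chars_in_quartet=3 acc=0x1B7F0 bytes_emitted=3
Padding '=': partial quartet acc=0x1B7F0 -> emit 6D FC; bytes_emitted=5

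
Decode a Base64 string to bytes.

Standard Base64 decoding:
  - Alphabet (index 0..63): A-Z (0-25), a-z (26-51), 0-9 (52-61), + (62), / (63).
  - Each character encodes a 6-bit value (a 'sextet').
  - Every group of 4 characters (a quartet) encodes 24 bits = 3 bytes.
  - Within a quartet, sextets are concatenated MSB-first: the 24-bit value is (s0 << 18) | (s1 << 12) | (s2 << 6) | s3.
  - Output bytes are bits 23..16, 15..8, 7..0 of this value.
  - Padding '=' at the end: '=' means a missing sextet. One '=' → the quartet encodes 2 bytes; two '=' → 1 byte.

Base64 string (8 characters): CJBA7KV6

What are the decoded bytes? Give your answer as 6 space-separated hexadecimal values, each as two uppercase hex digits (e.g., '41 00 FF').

After char 0 ('C'=2): chars_in_quartet=1 acc=0x2 bytes_emitted=0
After char 1 ('J'=9): chars_in_quartet=2 acc=0x89 bytes_emitted=0
After char 2 ('B'=1): chars_in_quartet=3 acc=0x2241 bytes_emitted=0
After char 3 ('A'=0): chars_in_quartet=4 acc=0x89040 -> emit 08 90 40, reset; bytes_emitted=3
After char 4 ('7'=59): chars_in_quartet=1 acc=0x3B bytes_emitted=3
After char 5 ('K'=10): chars_in_quartet=2 acc=0xECA bytes_emitted=3
After char 6 ('V'=21): chars_in_quartet=3 acc=0x3B295 bytes_emitted=3
After char 7 ('6'=58): chars_in_quartet=4 acc=0xECA57A -> emit EC A5 7A, reset; bytes_emitted=6

Answer: 08 90 40 EC A5 7A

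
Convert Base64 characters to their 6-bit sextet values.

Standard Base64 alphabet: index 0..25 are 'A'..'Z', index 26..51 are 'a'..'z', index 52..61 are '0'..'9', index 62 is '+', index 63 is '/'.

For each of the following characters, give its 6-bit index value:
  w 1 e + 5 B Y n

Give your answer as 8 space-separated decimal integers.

'w': a..z range, 26 + ord('w') − ord('a') = 48
'1': 0..9 range, 52 + ord('1') − ord('0') = 53
'e': a..z range, 26 + ord('e') − ord('a') = 30
'+': index 62
'5': 0..9 range, 52 + ord('5') − ord('0') = 57
'B': A..Z range, ord('B') − ord('A') = 1
'Y': A..Z range, ord('Y') − ord('A') = 24
'n': a..z range, 26 + ord('n') − ord('a') = 39

Answer: 48 53 30 62 57 1 24 39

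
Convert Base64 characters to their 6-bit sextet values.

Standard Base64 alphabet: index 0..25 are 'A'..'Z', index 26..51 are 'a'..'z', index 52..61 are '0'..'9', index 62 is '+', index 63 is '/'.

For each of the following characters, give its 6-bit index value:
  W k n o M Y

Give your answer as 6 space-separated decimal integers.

'W': A..Z range, ord('W') − ord('A') = 22
'k': a..z range, 26 + ord('k') − ord('a') = 36
'n': a..z range, 26 + ord('n') − ord('a') = 39
'o': a..z range, 26 + ord('o') − ord('a') = 40
'M': A..Z range, ord('M') − ord('A') = 12
'Y': A..Z range, ord('Y') − ord('A') = 24

Answer: 22 36 39 40 12 24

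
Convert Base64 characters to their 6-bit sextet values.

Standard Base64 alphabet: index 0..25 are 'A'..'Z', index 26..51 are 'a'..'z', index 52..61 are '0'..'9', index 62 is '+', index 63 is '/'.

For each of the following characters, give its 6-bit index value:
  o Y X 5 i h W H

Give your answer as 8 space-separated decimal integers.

Answer: 40 24 23 57 34 33 22 7

Derivation:
'o': a..z range, 26 + ord('o') − ord('a') = 40
'Y': A..Z range, ord('Y') − ord('A') = 24
'X': A..Z range, ord('X') − ord('A') = 23
'5': 0..9 range, 52 + ord('5') − ord('0') = 57
'i': a..z range, 26 + ord('i') − ord('a') = 34
'h': a..z range, 26 + ord('h') − ord('a') = 33
'W': A..Z range, ord('W') − ord('A') = 22
'H': A..Z range, ord('H') − ord('A') = 7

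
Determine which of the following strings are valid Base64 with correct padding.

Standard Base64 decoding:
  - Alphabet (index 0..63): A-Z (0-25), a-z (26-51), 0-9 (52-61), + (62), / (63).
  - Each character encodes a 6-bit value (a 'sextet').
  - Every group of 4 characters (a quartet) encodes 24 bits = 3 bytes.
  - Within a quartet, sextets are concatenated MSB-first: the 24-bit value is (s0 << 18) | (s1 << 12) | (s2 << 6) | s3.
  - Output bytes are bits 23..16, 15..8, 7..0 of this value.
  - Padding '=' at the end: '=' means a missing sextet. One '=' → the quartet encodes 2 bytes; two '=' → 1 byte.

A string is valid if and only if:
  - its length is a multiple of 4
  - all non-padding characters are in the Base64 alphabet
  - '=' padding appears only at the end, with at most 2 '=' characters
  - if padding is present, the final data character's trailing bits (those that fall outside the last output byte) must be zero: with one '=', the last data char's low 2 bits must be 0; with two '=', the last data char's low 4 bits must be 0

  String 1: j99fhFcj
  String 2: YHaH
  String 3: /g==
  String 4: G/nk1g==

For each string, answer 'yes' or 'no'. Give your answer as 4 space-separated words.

Answer: yes yes yes yes

Derivation:
String 1: 'j99fhFcj' → valid
String 2: 'YHaH' → valid
String 3: '/g==' → valid
String 4: 'G/nk1g==' → valid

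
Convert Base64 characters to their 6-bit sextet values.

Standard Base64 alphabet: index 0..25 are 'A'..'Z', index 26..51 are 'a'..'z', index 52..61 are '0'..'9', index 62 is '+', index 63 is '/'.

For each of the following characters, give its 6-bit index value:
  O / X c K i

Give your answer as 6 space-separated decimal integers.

'O': A..Z range, ord('O') − ord('A') = 14
'/': index 63
'X': A..Z range, ord('X') − ord('A') = 23
'c': a..z range, 26 + ord('c') − ord('a') = 28
'K': A..Z range, ord('K') − ord('A') = 10
'i': a..z range, 26 + ord('i') − ord('a') = 34

Answer: 14 63 23 28 10 34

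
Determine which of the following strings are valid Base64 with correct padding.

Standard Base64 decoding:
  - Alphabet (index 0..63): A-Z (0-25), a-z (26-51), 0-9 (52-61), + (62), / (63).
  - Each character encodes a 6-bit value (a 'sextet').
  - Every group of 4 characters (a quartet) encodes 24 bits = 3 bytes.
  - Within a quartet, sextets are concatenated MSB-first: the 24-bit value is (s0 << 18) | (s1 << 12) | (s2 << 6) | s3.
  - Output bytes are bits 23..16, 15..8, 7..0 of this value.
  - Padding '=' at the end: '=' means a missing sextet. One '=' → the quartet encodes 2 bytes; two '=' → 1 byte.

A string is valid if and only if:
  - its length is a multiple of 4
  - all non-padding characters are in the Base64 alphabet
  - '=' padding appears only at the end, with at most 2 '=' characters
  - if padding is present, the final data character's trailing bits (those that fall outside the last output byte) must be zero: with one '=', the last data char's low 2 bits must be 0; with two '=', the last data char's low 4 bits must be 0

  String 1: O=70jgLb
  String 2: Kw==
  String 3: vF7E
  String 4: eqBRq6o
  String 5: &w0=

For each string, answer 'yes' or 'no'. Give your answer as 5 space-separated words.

Answer: no yes yes no no

Derivation:
String 1: 'O=70jgLb' → invalid (bad char(s): ['=']; '=' in middle)
String 2: 'Kw==' → valid
String 3: 'vF7E' → valid
String 4: 'eqBRq6o' → invalid (len=7 not mult of 4)
String 5: '&w0=' → invalid (bad char(s): ['&'])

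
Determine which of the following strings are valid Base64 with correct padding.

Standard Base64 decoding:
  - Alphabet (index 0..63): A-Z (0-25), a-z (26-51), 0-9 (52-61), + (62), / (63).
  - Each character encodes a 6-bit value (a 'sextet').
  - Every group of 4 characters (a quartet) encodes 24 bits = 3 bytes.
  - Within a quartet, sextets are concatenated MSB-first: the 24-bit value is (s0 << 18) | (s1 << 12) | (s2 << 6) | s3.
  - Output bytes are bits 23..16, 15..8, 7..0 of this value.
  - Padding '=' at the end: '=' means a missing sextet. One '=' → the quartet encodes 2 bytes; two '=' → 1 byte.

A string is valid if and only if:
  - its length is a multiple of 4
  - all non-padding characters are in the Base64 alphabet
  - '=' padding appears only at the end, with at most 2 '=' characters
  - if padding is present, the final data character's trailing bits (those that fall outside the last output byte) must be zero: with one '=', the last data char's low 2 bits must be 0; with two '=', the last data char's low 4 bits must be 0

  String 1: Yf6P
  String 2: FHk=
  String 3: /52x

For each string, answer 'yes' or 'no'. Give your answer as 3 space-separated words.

Answer: yes yes yes

Derivation:
String 1: 'Yf6P' → valid
String 2: 'FHk=' → valid
String 3: '/52x' → valid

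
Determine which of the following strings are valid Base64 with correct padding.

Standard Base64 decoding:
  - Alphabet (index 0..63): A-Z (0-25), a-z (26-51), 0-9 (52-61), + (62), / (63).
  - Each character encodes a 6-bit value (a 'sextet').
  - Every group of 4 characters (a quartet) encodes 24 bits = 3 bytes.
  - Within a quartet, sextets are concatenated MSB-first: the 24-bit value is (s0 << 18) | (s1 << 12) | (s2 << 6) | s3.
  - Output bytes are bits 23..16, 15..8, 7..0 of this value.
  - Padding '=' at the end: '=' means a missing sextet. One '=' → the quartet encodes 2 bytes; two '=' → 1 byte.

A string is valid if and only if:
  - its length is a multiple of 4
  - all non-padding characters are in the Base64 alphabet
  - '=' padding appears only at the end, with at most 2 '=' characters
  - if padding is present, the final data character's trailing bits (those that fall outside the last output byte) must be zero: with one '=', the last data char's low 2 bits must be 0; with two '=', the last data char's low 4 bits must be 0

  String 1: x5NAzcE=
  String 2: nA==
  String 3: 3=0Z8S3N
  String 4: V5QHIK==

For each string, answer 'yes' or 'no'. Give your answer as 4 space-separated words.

String 1: 'x5NAzcE=' → valid
String 2: 'nA==' → valid
String 3: '3=0Z8S3N' → invalid (bad char(s): ['=']; '=' in middle)
String 4: 'V5QHIK==' → invalid (bad trailing bits)

Answer: yes yes no no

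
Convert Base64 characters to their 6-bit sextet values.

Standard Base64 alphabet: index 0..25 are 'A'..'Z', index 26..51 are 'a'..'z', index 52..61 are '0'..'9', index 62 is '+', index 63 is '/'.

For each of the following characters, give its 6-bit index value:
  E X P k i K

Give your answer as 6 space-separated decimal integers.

Answer: 4 23 15 36 34 10

Derivation:
'E': A..Z range, ord('E') − ord('A') = 4
'X': A..Z range, ord('X') − ord('A') = 23
'P': A..Z range, ord('P') − ord('A') = 15
'k': a..z range, 26 + ord('k') − ord('a') = 36
'i': a..z range, 26 + ord('i') − ord('a') = 34
'K': A..Z range, ord('K') − ord('A') = 10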